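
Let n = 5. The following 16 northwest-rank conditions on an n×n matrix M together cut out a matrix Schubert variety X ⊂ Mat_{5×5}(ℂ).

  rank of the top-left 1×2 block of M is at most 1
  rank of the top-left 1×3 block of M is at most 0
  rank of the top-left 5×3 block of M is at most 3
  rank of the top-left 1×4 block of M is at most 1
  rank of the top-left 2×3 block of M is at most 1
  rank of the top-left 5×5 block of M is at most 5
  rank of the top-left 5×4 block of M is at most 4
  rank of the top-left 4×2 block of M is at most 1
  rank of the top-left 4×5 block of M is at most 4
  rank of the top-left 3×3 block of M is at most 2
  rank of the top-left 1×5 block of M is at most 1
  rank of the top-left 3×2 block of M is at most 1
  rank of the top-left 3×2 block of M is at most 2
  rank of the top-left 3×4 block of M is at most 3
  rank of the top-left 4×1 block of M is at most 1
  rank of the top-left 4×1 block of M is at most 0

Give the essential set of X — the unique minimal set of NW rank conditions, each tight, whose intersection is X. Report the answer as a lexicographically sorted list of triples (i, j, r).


Rank table r_w(5×5) implied by the 16 constraints:

  0  0  0  1  1
  0  1  1  2  2
  0  1  2  3  3
  0  1  2  3  4
  1  2  3  4  5

reading off 1-entries of Δ²R: w = (4, 2, 3, 5, 1).

Fulton essential set (2 of the 6 Rothe cells):

[(1, 3, 0), (4, 1, 0)]


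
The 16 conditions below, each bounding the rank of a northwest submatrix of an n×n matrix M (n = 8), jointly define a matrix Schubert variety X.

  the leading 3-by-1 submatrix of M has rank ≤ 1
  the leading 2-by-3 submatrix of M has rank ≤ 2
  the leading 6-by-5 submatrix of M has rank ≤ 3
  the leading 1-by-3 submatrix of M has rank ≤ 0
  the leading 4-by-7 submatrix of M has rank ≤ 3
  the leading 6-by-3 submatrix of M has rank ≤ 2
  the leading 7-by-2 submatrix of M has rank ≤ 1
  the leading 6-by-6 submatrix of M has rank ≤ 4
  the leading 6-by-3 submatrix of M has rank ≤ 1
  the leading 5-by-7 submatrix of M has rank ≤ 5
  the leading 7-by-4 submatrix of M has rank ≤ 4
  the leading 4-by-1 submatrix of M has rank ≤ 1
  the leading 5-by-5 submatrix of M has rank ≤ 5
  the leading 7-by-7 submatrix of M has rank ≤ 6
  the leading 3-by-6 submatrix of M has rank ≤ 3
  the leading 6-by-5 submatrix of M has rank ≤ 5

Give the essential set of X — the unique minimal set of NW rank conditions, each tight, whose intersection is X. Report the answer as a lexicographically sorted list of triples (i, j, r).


The tightest implied rank at each (i,j), from the 16 conditions:

  i=1: 0 0 0 1 1 1 1 1
  i=2: 1 1 1 2 2 2 2 2
  i=3: 1 1 1 2 3 3 3 3
  i=4: 1 1 1 2 3 3 3 4
  i=5: 1 1 1 2 3 4 4 5
  i=6: 1 1 1 2 3 4 5 6
  i=7: 1 1 2 3 4 5 6 7
  i=8: 1 2 3 4 5 6 7 8

so w = (4, 1, 5, 8, 6, 7, 3, 2).

4 SE-corners of the 14-cell Rothe diagram give Ess(w):

[(1, 3, 0), (4, 7, 3), (6, 3, 1), (7, 2, 1)]


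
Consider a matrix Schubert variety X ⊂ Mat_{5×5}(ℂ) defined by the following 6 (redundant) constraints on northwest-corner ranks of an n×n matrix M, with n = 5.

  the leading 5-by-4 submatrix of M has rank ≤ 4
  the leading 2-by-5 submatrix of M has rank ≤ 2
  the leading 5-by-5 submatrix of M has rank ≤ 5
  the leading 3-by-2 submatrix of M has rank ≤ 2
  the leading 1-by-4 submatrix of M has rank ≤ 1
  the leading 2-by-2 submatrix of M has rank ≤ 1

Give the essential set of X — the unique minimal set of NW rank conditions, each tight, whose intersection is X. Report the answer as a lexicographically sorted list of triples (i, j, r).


Rank table r_w(5×5) implied by the 6 constraints:

  1 1 1 1 1
  1 1 2 2 2
  1 2 3 3 3
  1 2 3 4 4
  1 2 3 4 5

reading off 1-entries of Δ²R: w = (1, 3, 2, 4, 5).

ℓ(w)=1; the 1 essential cell (i,j,r):

[(2, 2, 1)]


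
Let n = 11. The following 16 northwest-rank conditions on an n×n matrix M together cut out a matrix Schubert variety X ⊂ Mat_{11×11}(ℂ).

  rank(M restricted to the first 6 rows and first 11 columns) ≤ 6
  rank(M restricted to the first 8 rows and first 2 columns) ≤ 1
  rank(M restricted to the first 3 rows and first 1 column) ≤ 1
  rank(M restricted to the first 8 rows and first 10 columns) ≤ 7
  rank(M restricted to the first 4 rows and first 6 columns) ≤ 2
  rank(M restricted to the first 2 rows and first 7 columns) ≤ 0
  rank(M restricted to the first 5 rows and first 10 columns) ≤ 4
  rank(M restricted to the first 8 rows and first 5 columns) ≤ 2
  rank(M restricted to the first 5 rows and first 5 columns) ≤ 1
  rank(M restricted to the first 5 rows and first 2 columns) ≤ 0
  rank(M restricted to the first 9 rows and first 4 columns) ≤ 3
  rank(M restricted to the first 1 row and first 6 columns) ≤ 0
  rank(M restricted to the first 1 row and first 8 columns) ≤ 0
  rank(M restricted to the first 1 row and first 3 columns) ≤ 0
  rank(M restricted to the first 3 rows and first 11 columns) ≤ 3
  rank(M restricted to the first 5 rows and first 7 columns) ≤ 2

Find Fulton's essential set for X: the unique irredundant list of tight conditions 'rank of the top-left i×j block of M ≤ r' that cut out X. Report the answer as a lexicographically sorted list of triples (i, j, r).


Reconstructing r_w from the 16 given conditions:

  0  0  0  0  0  0  0  0  1  1  1
  0  0  0  0  0  0  0  1  2  2  2
  0  0  1  1  1  1  1  2  3  3  3
  0  0  1  1  1  2  2  3  4  4  4
  0  0  1  1  1  2  2  3  4  4  5
  1  1  2  2  2  3  3  4  5  5  6
  1  1  2  2  2  3  4  5  6  6  7
  1  1  2  2  2  3  4  5  6  7  8
  1  2  3  3  3  4  5  6  7  8  9
  1  2  3  4  4  5  6  7  8  9  10
  1  2  3  4  5  6  7  8  9  10  11

hence w(1..11) = (9, 8, 3, 6, 11, 1, 7, 10, 2, 4, 5).

|D(w)|=33, |Ess(w)|=8:

[(1, 8, 0), (2, 7, 0), (5, 2, 0), (5, 5, 1), (5, 7, 2), (5, 10, 4), (8, 2, 1), (8, 5, 2)]


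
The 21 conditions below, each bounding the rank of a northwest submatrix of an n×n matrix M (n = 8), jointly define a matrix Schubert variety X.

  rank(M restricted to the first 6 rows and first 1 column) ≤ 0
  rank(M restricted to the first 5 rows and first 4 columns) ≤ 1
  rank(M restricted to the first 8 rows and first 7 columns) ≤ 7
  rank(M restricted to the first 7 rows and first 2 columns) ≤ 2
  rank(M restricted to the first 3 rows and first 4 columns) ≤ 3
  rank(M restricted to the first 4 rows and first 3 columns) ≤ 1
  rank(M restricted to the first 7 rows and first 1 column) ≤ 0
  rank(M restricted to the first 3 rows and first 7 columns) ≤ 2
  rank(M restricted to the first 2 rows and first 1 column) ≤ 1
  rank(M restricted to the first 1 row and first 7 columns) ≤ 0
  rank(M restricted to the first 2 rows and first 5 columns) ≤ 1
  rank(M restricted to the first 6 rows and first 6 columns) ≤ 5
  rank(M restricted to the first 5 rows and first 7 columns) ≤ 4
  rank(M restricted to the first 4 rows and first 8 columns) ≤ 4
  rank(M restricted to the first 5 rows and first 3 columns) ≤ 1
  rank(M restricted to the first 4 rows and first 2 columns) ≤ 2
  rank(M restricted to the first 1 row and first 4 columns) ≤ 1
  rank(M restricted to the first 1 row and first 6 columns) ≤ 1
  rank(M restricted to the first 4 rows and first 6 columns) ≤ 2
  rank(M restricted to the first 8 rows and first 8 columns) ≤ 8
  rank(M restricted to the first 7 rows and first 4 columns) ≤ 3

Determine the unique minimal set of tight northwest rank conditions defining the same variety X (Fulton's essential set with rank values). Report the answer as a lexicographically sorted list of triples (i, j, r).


Reconstructing r_w from the 21 given conditions:

  0  0  0  0  0  0  0  1
  0  1  1  1  1  1  1  2
  0  1  1  1  2  2  2  3
  0  1  1  1  2  2  3  4
  0  1  1  1  2  3  4  5
  0  1  2  2  3  4  5  6
  0  1  2  3  4  5  6  7
  1  2  3  4  5  6  7  8

the unique w with this rank table is (8, 2, 5, 7, 6, 3, 4, 1).

D(w) has 20 cells with 4 SE-corners; essential set:

[(1, 7, 0), (4, 6, 2), (5, 4, 1), (7, 1, 0)]


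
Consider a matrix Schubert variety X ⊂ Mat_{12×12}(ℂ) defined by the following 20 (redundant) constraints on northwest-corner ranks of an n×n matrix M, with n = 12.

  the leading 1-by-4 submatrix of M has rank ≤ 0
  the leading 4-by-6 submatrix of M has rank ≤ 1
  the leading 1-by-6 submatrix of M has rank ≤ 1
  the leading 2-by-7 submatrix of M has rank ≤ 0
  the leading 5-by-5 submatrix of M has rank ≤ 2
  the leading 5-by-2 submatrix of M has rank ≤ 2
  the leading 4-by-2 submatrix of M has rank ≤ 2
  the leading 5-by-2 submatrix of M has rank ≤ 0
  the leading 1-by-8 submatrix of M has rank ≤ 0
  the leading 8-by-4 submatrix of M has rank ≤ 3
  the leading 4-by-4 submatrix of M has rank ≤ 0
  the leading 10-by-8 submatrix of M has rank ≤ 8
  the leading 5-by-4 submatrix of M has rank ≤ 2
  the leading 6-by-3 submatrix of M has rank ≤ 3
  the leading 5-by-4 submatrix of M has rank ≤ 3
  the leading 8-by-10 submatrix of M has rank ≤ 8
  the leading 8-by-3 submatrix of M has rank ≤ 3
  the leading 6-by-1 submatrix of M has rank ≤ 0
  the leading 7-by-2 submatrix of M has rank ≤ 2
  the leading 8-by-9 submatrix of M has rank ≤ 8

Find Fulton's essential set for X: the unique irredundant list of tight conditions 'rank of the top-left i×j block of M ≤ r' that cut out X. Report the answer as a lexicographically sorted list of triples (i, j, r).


Reconstructing r_w from the 20 given conditions:

  row 1: 0 0 0 0 0 0 0 0 1 1 1 1
  row 2: 0 0 0 0 0 0 0 1 2 2 2 2
  row 3: 0 0 0 0 1 1 1 2 3 3 3 3
  row 4: 0 0 0 0 1 1 2 3 4 4 4 4
  row 5: 0 0 1 1 2 2 3 4 5 5 5 5
  row 6: 0 1 2 2 3 3 4 5 6 6 6 6
  row 7: 1 2 3 3 4 4 5 6 7 7 7 7
  row 8: 1 2 3 3 4 5 6 7 8 8 8 8
  row 9: 1 2 3 4 5 6 7 8 9 9 9 9
  row 10: 1 2 3 4 5 6 7 8 9 10 10 10
  row 11: 1 2 3 4 5 6 7 8 9 10 11 11
  row 12: 1 2 3 4 5 6 7 8 9 10 11 12

hence w(1..12) = (9, 8, 5, 7, 3, 2, 1, 6, 4, 10, 11, 12).

7 SE-corners of the 28-cell Rothe diagram give Ess(w):

[(1, 8, 0), (2, 7, 0), (4, 4, 0), (4, 6, 1), (5, 2, 0), (6, 1, 0), (8, 4, 3)]


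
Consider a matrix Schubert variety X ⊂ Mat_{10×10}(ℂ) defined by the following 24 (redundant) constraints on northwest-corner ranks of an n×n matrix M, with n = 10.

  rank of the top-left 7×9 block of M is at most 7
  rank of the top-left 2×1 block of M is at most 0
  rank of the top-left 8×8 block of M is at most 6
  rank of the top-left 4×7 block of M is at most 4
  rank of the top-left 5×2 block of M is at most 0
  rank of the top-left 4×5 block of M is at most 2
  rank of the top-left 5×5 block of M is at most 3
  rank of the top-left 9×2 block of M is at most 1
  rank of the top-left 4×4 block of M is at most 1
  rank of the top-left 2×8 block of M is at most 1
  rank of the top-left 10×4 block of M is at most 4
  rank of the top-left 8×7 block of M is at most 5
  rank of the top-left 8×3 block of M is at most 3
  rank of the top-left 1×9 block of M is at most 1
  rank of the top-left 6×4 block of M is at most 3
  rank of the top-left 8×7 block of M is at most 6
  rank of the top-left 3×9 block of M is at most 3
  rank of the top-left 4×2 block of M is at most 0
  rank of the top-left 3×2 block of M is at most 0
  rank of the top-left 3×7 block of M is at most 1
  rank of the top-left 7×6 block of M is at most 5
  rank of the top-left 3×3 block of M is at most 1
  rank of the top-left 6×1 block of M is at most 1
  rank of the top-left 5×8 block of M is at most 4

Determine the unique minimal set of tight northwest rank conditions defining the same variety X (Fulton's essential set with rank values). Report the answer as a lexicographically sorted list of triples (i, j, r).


Rank table r_w(10×10) implied by the 24 constraints:

  row 1: 0  0  1  1  1  1  1  1  1  1
  row 2: 0  0  1  1  1  1  1  1  2  2
  row 3: 0  0  1  1  1  1  1  2  3  3
  row 4: 0  0  1  1  2  2  2  3  4  4
  row 5: 0  0  1  2  3  3  3  4  5  5
  row 6: 1  1  2  3  4  4  4  5  6  6
  row 7: 1  1  2  3  4  5  5  6  7  7
  row 8: 1  1  2  3  4  5  5  6  7  8
  row 9: 1  1  2  3  4  5  6  7  8  9
  row 10: 1  2  3  4  5  6  7  8  9  10

so w = (3, 9, 8, 5, 4, 1, 6, 10, 7, 2).

ℓ(w)=24; the 6 essential cells (i,j,r):

[(2, 8, 1), (3, 7, 1), (4, 4, 1), (5, 2, 0), (8, 7, 5), (9, 2, 1)]


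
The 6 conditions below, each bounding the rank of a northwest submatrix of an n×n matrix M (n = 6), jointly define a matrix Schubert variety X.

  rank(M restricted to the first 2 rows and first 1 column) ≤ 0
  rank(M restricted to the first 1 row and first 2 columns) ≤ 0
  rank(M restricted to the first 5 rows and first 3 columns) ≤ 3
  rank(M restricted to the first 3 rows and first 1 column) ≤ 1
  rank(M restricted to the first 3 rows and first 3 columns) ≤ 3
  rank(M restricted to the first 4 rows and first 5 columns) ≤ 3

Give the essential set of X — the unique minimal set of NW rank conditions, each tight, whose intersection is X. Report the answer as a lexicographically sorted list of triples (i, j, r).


Rank table r_w(6×6) implied by the 6 constraints:

  R[1]: 0  0  1  1  1  1
  R[2]: 0  1  2  2  2  2
  R[3]: 1  2  3  3  3  3
  R[4]: 1  2  3  3  3  4
  R[5]: 1  2  3  4  4  5
  R[6]: 1  2  3  4  5  6

reading off 1-entries of Δ²R: w = (3, 2, 1, 6, 4, 5).

Rothe diagram D(w) (5 cells), 3 SE-corners (essential conditions):

[(1, 2, 0), (2, 1, 0), (4, 5, 3)]


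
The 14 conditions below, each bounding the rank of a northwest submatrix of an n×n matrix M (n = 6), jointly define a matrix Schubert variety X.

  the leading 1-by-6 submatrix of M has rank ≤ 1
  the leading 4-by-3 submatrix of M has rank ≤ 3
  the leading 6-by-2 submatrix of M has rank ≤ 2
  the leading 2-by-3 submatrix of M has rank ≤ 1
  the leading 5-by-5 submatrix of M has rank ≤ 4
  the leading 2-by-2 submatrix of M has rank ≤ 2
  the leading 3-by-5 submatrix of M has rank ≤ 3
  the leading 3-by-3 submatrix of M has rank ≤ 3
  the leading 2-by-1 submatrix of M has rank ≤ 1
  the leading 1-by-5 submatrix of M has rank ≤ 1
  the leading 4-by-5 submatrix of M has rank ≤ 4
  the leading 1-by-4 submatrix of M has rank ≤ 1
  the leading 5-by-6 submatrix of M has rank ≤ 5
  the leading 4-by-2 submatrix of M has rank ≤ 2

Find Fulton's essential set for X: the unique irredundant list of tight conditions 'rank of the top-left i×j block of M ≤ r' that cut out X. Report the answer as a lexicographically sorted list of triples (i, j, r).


Reconstructing r_w from the 14 given conditions:

  R[1]: 1, 1, 1, 1, 1, 1
  R[2]: 1, 1, 1, 2, 2, 2
  R[3]: 1, 2, 2, 3, 3, 3
  R[4]: 1, 2, 3, 4, 4, 4
  R[5]: 1, 2, 3, 4, 4, 5
  R[6]: 1, 2, 3, 4, 5, 6

so w = (1, 4, 2, 3, 6, 5).

|D(w)|=3, |Ess(w)|=2:

[(2, 3, 1), (5, 5, 4)]


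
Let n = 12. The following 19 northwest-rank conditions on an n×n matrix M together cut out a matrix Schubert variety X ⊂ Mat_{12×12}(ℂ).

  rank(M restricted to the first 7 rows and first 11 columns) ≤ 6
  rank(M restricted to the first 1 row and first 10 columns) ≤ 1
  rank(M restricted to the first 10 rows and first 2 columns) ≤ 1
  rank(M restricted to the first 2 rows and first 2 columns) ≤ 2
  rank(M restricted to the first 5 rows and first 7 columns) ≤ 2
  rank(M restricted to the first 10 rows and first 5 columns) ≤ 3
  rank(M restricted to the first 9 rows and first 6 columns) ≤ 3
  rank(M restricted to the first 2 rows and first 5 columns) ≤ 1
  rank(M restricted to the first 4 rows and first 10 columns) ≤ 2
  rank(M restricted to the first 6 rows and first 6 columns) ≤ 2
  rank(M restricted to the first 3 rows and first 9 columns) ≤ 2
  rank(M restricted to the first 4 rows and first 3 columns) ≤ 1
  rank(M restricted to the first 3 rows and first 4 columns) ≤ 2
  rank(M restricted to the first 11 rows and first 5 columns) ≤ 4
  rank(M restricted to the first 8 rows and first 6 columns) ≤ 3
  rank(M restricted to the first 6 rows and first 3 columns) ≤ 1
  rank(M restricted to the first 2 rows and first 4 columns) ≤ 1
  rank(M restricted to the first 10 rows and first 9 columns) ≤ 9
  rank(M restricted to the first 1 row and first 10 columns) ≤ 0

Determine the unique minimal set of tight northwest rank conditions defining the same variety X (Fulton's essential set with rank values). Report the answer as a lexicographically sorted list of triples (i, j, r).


Propagating the 19 rank bounds to every northwest block:

  i=1: 0, 0, 0, 0, 0, 0, 0, 0, 0, 0, 1, 1
  i=2: 1, 1, 1, 1, 1, 1, 1, 1, 1, 1, 2, 2
  i=3: 1, 1, 1, 2, 2, 2, 2, 2, 2, 2, 3, 3
  i=4: 1, 1, 1, 2, 2, 2, 2, 2, 2, 2, 3, 4
  i=5: 1, 1, 1, 2, 2, 2, 2, 3, 3, 3, 4, 5
  i=6: 1, 1, 1, 2, 2, 2, 3, 4, 4, 4, 5, 6
  i=7: 1, 1, 2, 3, 3, 3, 4, 5, 5, 5, 6, 7
  i=8: 1, 1, 2, 3, 3, 3, 4, 5, 6, 6, 7, 8
  i=9: 1, 1, 2, 3, 3, 3, 4, 5, 6, 7, 8, 9
  i=10: 1, 1, 2, 3, 3, 4, 5, 6, 7, 8, 9, 10
  i=11: 1, 2, 3, 4, 4, 5, 6, 7, 8, 9, 10, 11
  i=12: 1, 2, 3, 4, 5, 6, 7, 8, 9, 10, 11, 12

hence w(1..12) = (11, 1, 4, 12, 8, 7, 3, 9, 10, 6, 2, 5).

|D(w)|=38, |Ess(w)|=8:

[(1, 10, 0), (4, 10, 2), (5, 7, 2), (6, 3, 1), (6, 6, 2), (9, 6, 3), (10, 2, 1), (10, 5, 3)]


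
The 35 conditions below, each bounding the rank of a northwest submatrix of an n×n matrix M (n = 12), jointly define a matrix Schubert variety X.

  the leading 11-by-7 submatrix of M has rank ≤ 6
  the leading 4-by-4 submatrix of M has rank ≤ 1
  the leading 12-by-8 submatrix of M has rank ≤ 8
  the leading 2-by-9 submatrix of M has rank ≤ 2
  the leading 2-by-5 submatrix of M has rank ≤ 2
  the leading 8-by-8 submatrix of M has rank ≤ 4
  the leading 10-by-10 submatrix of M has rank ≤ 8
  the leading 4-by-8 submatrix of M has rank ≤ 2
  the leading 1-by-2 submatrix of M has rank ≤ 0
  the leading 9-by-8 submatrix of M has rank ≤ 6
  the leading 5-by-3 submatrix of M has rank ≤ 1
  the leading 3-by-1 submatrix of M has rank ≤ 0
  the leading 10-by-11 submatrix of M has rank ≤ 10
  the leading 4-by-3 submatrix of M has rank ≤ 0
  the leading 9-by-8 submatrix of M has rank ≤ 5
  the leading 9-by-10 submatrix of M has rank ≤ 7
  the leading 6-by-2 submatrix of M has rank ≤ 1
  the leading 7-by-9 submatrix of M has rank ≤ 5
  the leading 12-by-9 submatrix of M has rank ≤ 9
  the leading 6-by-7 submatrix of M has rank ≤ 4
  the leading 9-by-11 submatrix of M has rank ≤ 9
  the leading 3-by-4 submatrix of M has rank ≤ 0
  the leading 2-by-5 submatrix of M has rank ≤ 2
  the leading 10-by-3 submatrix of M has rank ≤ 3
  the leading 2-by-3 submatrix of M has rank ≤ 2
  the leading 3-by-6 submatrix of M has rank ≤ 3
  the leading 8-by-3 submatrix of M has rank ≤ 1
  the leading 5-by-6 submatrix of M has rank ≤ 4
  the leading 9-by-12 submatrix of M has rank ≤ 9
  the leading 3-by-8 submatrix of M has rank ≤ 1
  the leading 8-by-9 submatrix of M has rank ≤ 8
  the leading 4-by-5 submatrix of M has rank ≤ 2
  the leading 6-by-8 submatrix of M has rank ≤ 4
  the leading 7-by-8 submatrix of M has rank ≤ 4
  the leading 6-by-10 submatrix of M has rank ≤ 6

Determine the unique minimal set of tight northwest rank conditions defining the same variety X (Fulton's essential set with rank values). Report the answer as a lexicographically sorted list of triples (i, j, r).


Reconstructing r_w from the 35 given conditions:

  0  0  0  0  1  1  1  1  1  1  1  1
  0  0  0  0  1  1  1  1  2  2  2  2
  0  0  0  0  1  1  1  1  2  3  3  3
  0  0  0  1  2  2  2  2  3  4  4  4
  1  1  1  2  3  3  3  3  4  5  5  5
  1  1  1  2  3  4  4  4  5  6  6  6
  1  1  1  2  3  4  4  4  5  6  7  7
  1  1  1  2  3  4  4  4  5  6  7  8
  1  2  2  3  4  5  5  5  6  7  8  9
  1  2  3  4  5  6  6  6  7  8  9  10
  1  2  3  4  5  6  6  7  8  9  10  11
  1  2  3  4  5  6  7  8  9  10  11  12

the unique w with this rank table is (5, 9, 10, 4, 1, 6, 11, 12, 2, 3, 8, 7).

6 SE-corners of the 32-cell Rothe diagram give Ess(w):

[(3, 4, 0), (3, 8, 1), (4, 3, 0), (8, 3, 1), (8, 8, 4), (11, 7, 6)]


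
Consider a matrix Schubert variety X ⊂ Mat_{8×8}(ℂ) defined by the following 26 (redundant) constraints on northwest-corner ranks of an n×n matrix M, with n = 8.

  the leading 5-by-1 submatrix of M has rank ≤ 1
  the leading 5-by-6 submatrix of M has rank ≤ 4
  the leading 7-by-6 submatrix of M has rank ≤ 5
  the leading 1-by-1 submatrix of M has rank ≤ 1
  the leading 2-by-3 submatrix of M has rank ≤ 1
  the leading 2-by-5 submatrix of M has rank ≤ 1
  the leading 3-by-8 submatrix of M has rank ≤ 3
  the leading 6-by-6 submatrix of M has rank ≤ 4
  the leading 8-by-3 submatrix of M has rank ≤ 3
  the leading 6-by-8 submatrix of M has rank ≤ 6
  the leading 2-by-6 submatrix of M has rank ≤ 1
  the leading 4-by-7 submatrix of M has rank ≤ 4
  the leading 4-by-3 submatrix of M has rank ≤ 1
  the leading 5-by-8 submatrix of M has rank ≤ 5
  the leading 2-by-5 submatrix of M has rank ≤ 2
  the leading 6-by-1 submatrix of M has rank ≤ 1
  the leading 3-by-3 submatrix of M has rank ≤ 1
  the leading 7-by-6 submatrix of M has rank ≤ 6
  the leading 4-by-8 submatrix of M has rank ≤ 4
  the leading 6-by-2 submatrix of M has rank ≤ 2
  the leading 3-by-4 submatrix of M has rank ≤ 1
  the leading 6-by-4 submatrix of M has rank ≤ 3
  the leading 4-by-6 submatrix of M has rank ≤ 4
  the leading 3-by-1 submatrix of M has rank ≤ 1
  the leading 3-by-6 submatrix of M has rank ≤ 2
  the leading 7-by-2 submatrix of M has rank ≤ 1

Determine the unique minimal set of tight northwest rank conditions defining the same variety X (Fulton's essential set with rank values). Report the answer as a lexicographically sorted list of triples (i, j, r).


Reconstructing r_w from the 26 given conditions:

  i=1: 1 | 1 | 1 | 1 | 1 | 1 | 1 | 1
  i=2: 1 | 1 | 1 | 1 | 1 | 1 | 2 | 2
  i=3: 1 | 1 | 1 | 1 | 2 | 2 | 3 | 3
  i=4: 1 | 1 | 1 | 2 | 3 | 3 | 4 | 4
  i=5: 1 | 1 | 2 | 3 | 4 | 4 | 5 | 5
  i=6: 1 | 1 | 2 | 3 | 4 | 4 | 5 | 6
  i=7: 1 | 1 | 2 | 3 | 4 | 5 | 6 | 7
  i=8: 1 | 2 | 3 | 4 | 5 | 6 | 7 | 8

giving w = (1, 7, 5, 4, 3, 8, 6, 2) via Δ²R.

ℓ(w)=14; the 5 essential cells (i,j,r):

[(2, 6, 1), (3, 4, 1), (4, 3, 1), (6, 6, 4), (7, 2, 1)]


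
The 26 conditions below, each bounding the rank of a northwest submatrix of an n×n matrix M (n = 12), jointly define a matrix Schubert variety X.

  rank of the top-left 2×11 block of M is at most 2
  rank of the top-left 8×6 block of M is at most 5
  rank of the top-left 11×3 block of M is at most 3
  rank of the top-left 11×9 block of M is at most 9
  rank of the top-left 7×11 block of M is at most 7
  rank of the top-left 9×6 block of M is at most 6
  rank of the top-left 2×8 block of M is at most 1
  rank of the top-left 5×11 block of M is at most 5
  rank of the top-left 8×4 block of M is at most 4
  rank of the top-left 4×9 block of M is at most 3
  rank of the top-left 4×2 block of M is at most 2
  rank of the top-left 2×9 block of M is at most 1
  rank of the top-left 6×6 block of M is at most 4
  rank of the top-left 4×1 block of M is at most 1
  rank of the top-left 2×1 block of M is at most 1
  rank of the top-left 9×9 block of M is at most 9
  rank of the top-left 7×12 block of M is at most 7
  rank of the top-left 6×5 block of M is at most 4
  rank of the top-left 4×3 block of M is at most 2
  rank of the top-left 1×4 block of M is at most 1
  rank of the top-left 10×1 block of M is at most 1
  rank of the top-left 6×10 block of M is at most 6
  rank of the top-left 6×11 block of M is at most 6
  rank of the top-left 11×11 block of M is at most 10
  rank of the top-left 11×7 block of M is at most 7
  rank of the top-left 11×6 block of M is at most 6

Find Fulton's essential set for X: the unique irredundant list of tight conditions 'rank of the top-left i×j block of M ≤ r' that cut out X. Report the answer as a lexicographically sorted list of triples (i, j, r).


Reconstructing r_w from the 26 given conditions:

  R[1]: 1 1 1 1 1 1 1 1 1 1 1 1
  R[2]: 1 1 1 1 1 1 1 1 1 2 2 2
  R[3]: 1 2 2 2 2 2 2 2 2 3 3 3
  R[4]: 1 2 2 3 3 3 3 3 3 4 4 4
  R[5]: 1 2 3 4 4 4 4 4 4 5 5 5
  R[6]: 1 2 3 4 4 4 5 5 5 6 6 6
  R[7]: 1 2 3 4 5 5 6 6 6 7 7 7
  R[8]: 1 2 3 4 5 5 6 7 7 8 8 8
  R[9]: 1 2 3 4 5 6 7 8 8 9 9 9
  R[10]: 1 2 3 4 5 6 7 8 9 10 10 10
  R[11]: 1 2 3 4 5 6 7 8 9 10 10 11
  R[12]: 1 2 3 4 5 6 7 8 9 10 11 12

giving w = (1, 10, 2, 4, 3, 7, 5, 8, 6, 9, 12, 11) via Δ²R.

Fulton essential set (5 of the 13 Rothe cells):

[(2, 9, 1), (4, 3, 2), (6, 6, 4), (8, 6, 5), (11, 11, 10)]


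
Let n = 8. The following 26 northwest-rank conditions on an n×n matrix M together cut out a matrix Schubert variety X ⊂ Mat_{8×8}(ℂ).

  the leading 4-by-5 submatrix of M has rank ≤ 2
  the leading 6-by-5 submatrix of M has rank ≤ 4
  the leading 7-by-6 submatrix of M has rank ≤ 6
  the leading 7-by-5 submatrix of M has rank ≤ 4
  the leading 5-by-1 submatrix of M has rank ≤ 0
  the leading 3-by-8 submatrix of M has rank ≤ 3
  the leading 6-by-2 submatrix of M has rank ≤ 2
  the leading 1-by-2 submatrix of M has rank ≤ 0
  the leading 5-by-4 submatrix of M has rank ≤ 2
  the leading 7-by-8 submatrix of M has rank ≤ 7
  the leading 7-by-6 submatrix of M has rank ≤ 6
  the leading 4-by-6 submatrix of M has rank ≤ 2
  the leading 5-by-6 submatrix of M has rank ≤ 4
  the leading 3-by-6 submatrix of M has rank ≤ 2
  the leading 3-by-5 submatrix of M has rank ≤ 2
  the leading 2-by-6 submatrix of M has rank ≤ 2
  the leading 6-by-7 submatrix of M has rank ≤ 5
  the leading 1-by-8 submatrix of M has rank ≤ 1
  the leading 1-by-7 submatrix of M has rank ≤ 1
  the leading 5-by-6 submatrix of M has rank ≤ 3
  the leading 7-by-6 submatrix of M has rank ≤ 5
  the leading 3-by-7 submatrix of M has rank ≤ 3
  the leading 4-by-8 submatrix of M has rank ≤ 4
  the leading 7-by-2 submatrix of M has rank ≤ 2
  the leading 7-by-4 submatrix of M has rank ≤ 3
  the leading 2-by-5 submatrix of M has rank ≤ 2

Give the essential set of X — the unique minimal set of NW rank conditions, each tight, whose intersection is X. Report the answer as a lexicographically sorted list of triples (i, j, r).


Computing R[i][j] = min implied NW-rank bound (n=8, 26 conditions):

  R[1]: 0, 0, 1, 1, 1, 1, 1, 1
  R[2]: 0, 1, 2, 2, 2, 2, 2, 2
  R[3]: 0, 1, 2, 2, 2, 2, 3, 3
  R[4]: 0, 1, 2, 2, 2, 2, 3, 4
  R[5]: 0, 1, 2, 2, 3, 3, 4, 5
  R[6]: 1, 2, 3, 3, 4, 4, 5, 6
  R[7]: 1, 2, 3, 3, 4, 5, 6, 7
  R[8]: 1, 2, 3, 4, 5, 6, 7, 8

giving w = (3, 2, 7, 8, 5, 1, 6, 4) via Δ²R.

5 SE-corners of the 14-cell Rothe diagram give Ess(w):

[(1, 2, 0), (4, 6, 2), (5, 1, 0), (5, 4, 2), (7, 4, 3)]


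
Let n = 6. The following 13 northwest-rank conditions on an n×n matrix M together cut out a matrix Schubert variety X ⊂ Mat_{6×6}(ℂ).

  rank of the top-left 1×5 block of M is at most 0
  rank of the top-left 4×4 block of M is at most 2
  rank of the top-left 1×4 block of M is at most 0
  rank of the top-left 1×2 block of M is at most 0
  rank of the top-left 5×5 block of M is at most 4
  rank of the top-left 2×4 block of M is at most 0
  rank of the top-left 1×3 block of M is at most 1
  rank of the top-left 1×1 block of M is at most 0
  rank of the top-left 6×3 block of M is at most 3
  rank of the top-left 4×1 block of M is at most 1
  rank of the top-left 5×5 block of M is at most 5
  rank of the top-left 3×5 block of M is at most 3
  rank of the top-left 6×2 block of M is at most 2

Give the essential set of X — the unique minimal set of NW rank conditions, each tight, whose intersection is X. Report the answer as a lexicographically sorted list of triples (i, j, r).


The tightest implied rank at each (i,j), from the 13 conditions:

  i=1: 0, 0, 0, 0, 0, 1
  i=2: 0, 0, 0, 0, 1, 2
  i=3: 1, 1, 1, 1, 2, 3
  i=4: 1, 2, 2, 2, 3, 4
  i=5: 1, 2, 3, 3, 4, 5
  i=6: 1, 2, 3, 4, 5, 6

reading off 1-entries of Δ²R: w = (6, 5, 1, 2, 3, 4).

2 SE-corners of the 9-cell Rothe diagram give Ess(w):

[(1, 5, 0), (2, 4, 0)]


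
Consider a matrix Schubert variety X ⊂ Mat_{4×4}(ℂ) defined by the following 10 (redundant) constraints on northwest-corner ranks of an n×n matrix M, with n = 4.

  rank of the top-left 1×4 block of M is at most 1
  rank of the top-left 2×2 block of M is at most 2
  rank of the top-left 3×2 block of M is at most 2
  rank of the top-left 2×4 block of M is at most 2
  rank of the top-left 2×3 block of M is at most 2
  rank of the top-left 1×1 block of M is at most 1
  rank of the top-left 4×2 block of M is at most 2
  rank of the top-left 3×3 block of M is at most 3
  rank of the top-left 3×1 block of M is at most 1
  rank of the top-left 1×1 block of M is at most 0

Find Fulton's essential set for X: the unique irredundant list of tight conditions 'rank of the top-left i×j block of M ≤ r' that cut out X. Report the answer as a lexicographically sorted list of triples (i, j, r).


Computing R[i][j] = min implied NW-rank bound (n=4, 10 conditions):

  R[1]: 0 1 1 1
  R[2]: 1 2 2 2
  R[3]: 1 2 3 3
  R[4]: 1 2 3 4

the unique w with this rank table is (2, 1, 3, 4).

D(w) has 1 cell with 1 SE-corner; essential set:

[(1, 1, 0)]


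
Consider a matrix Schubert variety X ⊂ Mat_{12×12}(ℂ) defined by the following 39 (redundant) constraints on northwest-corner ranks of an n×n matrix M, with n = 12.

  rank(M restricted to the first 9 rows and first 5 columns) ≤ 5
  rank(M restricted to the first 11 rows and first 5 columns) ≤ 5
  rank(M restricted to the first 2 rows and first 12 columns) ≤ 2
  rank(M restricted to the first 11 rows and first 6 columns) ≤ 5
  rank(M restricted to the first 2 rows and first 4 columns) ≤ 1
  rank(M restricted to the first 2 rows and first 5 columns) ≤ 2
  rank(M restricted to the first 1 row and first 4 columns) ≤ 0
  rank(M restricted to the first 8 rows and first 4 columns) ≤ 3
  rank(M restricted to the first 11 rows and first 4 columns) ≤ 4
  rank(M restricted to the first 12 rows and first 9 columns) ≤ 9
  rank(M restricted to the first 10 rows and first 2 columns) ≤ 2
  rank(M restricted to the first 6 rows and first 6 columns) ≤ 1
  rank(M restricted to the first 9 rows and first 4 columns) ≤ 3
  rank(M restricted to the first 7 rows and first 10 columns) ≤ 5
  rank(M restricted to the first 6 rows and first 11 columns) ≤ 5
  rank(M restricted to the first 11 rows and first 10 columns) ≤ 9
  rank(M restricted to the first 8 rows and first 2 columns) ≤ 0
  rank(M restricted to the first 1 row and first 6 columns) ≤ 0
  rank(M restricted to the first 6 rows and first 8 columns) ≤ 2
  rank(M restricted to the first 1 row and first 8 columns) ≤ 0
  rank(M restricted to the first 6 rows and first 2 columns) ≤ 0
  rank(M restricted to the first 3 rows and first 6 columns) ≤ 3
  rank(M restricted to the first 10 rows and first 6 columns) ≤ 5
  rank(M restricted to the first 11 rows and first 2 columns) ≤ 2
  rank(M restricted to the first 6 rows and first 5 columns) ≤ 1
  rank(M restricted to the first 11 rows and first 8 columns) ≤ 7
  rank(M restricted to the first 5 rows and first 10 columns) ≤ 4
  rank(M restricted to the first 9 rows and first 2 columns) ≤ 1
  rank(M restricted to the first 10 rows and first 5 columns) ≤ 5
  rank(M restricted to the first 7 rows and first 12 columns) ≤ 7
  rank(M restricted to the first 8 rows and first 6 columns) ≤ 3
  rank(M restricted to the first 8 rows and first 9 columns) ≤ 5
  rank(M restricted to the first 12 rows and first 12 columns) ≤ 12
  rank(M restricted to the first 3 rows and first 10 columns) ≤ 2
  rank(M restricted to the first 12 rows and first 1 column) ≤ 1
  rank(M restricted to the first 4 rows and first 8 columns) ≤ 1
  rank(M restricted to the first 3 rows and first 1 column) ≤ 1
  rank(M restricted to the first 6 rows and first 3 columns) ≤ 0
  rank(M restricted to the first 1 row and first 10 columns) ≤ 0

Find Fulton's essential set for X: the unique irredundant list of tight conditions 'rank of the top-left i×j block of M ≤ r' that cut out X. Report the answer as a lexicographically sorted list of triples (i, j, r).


The tightest implied rank at each (i,j), from the 39 conditions:

  i=1: 0  0  0  0  0  0  0  0  0  0  1  1
  i=2: 0  0  0  1  1  1  1  1  1  1  2  2
  i=3: 0  0  0  1  1  1  1  1  2  2  3  3
  i=4: 0  0  0  1  1  1  1  1  2  3  4  4
  i=5: 0  0  0  1  1  1  2  2  3  4  5  5
  i=6: 0  0  0  1  1  1  2  2  3  4  5  6
  i=7: 0  0  1  2  2  2  3  3  4  5  6  7
  i=8: 0  0  1  2  3  3  4  4  5  6  7  8
  i=9: 1  1  2  3  4  4  5  5  6  7  8  9
  i=10: 1  2  3  4  5  5  6  6  7  8  9  10
  i=11: 1  2  3  4  5  5  6  7  8  9  10  11
  i=12: 1  2  3  4  5  6  7  8  9  10  11  12

second differences of R give the permutation w = (11, 4, 9, 10, 7, 12, 3, 5, 1, 2, 8, 6).

Rothe diagram D(w) (43 cells), 7 SE-corners (essential conditions):

[(1, 10, 0), (4, 8, 1), (6, 3, 0), (6, 6, 1), (6, 8, 2), (8, 2, 0), (11, 6, 5)]


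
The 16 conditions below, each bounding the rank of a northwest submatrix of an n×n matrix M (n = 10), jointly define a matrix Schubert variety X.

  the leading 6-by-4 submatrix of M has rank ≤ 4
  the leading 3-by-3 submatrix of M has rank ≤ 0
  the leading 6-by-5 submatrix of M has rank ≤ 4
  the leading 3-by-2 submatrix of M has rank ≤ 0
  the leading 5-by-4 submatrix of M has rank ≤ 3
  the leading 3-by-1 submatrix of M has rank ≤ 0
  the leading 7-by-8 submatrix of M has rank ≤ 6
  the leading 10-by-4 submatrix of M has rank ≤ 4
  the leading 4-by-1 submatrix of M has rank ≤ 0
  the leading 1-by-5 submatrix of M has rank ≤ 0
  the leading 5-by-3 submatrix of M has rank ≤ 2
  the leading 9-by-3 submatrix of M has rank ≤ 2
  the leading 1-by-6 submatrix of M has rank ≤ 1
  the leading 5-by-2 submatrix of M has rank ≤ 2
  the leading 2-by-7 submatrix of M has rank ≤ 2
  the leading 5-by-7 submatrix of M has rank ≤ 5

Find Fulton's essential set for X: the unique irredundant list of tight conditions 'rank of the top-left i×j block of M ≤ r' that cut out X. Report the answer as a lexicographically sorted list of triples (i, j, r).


The tightest implied rank at each (i,j), from the 16 conditions:

  i=1: 0 0 0 0 0 1 1 1 1 1
  i=2: 0 0 0 1 1 2 2 2 2 2
  i=3: 0 0 0 1 2 3 3 3 3 3
  i=4: 0 1 1 2 3 4 4 4 4 4
  i=5: 1 2 2 3 4 5 5 5 5 5
  i=6: 1 2 2 3 4 5 6 6 6 6
  i=7: 1 2 2 3 4 5 6 6 7 7
  i=8: 1 2 2 3 4 5 6 7 8 8
  i=9: 1 2 2 3 4 5 6 7 8 9
  i=10: 1 2 3 4 5 6 7 8 9 10

giving w = (6, 4, 5, 2, 1, 7, 9, 8, 10, 3) via Δ²R.

Rothe diagram D(w) (17 cells), 5 SE-corners (essential conditions):

[(1, 5, 0), (3, 3, 0), (4, 1, 0), (7, 8, 6), (9, 3, 2)]


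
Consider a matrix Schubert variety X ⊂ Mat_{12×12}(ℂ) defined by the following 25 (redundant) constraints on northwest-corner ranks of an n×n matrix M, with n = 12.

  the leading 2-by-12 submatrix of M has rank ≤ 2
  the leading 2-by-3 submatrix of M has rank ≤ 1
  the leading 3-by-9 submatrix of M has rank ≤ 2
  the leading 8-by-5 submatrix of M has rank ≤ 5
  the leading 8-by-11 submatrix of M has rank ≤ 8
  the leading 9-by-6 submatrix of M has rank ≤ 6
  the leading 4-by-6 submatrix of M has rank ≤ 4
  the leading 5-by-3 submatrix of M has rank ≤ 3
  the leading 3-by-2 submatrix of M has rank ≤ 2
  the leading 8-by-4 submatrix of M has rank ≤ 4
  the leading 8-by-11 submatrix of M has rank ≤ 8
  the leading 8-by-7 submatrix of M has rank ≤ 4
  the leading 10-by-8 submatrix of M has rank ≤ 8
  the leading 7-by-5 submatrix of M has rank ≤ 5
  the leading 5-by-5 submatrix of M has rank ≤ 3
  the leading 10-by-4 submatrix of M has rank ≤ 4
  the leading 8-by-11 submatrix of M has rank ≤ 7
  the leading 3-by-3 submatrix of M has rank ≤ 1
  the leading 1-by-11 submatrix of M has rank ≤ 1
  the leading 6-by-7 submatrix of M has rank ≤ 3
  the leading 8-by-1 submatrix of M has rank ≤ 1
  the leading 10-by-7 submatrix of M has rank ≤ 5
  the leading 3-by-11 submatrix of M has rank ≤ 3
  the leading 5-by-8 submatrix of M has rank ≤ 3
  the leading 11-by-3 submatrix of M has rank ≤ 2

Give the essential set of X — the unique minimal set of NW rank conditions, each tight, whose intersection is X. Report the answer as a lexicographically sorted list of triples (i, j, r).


Propagating the 25 rank bounds to every northwest block:

  1, 1, 1, 1, 1, 1, 1, 1, 1, 1, 1, 1
  1, 1, 1, 2, 2, 2, 2, 2, 2, 2, 2, 2
  1, 1, 1, 2, 2, 2, 2, 2, 2, 3, 3, 3
  1, 2, 2, 3, 3, 3, 3, 3, 3, 4, 4, 4
  1, 2, 2, 3, 3, 3, 3, 3, 4, 5, 5, 5
  1, 2, 2, 3, 3, 3, 3, 4, 5, 6, 6, 6
  1, 2, 2, 3, 4, 4, 4, 5, 6, 7, 7, 7
  1, 2, 2, 3, 4, 4, 4, 5, 6, 7, 7, 8
  1, 2, 2, 3, 4, 5, 5, 6, 7, 8, 8, 9
  1, 2, 2, 3, 4, 5, 5, 6, 7, 8, 9, 10
  1, 2, 2, 3, 4, 5, 6, 7, 8, 9, 10, 11
  1, 2, 3, 4, 5, 6, 7, 8, 9, 10, 11, 12

second differences of R give the permutation w = (1, 4, 10, 2, 9, 8, 5, 12, 6, 11, 7, 3).

8 SE-corners of the 27-cell Rothe diagram give Ess(w):

[(3, 3, 1), (3, 9, 2), (5, 8, 3), (6, 7, 3), (8, 7, 4), (8, 11, 7), (10, 7, 5), (11, 3, 2)]


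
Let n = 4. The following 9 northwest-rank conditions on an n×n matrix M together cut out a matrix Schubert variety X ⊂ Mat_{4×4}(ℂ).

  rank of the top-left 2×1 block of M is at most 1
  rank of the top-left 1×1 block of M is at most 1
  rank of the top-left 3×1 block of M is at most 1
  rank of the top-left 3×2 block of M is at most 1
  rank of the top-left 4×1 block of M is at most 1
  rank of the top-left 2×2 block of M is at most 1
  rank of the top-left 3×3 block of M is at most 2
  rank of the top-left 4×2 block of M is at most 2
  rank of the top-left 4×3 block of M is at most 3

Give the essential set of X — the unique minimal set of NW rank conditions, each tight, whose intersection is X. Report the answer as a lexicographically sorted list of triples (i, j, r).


Rank table r_w(4×4) implied by the 9 constraints:

  i=1: 1 | 1 | 1 | 1
  i=2: 1 | 1 | 2 | 2
  i=3: 1 | 1 | 2 | 3
  i=4: 1 | 2 | 3 | 4

reading off 1-entries of Δ²R: w = (1, 3, 4, 2).

1 SE-corner of the 2-cell Rothe diagram gives Ess(w):

[(3, 2, 1)]


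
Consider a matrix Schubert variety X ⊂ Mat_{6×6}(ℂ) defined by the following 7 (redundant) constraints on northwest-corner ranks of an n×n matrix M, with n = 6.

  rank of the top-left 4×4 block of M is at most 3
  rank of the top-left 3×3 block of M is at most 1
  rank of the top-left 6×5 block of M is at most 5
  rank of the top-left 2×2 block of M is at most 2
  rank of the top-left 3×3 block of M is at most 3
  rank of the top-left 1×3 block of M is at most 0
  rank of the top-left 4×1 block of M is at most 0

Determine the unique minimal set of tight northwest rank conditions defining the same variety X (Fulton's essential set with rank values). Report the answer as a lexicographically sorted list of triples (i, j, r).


Reconstructing r_w from the 7 given conditions:

  R[1]: 0 | 0 | 0 | 1 | 1 | 1
  R[2]: 0 | 1 | 1 | 2 | 2 | 2
  R[3]: 0 | 1 | 1 | 2 | 3 | 3
  R[4]: 0 | 1 | 2 | 3 | 4 | 4
  R[5]: 1 | 2 | 3 | 4 | 5 | 5
  R[6]: 1 | 2 | 3 | 4 | 5 | 6

reading off 1-entries of Δ²R: w = (4, 2, 5, 3, 1, 6).

Fulton essential set (3 of the 7 Rothe cells):

[(1, 3, 0), (3, 3, 1), (4, 1, 0)]


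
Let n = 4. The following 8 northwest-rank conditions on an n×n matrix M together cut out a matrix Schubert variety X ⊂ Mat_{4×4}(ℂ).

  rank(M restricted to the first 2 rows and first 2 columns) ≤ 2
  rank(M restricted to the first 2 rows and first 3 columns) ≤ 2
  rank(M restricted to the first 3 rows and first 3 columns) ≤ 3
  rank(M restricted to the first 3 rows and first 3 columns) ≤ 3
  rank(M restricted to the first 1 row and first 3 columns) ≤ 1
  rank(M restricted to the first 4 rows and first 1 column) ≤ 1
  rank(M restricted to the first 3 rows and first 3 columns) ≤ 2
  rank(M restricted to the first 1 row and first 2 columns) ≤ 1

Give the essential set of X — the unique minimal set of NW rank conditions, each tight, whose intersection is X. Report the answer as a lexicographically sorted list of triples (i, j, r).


Rank table r_w(4×4) implied by the 8 constraints:

  row 1: 1 | 1 | 1 | 1
  row 2: 1 | 2 | 2 | 2
  row 3: 1 | 2 | 2 | 3
  row 4: 1 | 2 | 3 | 4

giving w = (1, 2, 4, 3) via Δ²R.

D(w) has 1 cell with 1 SE-corner; essential set:

[(3, 3, 2)]


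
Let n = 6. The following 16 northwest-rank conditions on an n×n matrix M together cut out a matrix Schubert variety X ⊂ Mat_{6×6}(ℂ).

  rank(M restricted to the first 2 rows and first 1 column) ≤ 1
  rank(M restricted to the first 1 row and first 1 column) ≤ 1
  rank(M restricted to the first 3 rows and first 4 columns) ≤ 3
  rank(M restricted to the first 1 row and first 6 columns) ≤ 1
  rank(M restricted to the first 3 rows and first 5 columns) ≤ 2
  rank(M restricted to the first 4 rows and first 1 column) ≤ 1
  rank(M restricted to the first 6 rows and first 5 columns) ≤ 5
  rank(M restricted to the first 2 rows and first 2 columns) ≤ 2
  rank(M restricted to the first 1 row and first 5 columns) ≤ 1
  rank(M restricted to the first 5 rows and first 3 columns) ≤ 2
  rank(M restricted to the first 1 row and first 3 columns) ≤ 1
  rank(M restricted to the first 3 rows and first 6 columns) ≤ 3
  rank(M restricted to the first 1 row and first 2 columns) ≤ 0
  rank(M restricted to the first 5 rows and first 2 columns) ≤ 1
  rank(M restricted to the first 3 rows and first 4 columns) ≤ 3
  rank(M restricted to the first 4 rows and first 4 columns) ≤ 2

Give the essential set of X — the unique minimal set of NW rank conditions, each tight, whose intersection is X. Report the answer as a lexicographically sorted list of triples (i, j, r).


Rank table r_w(6×6) implied by the 16 constraints:

  i=1: 0 | 0 | 1 | 1 | 1 | 1
  i=2: 1 | 1 | 2 | 2 | 2 | 2
  i=3: 1 | 1 | 2 | 2 | 2 | 3
  i=4: 1 | 1 | 2 | 2 | 3 | 4
  i=5: 1 | 1 | 2 | 3 | 4 | 5
  i=6: 1 | 2 | 3 | 4 | 5 | 6

reading off 1-entries of Δ²R: w = (3, 1, 6, 5, 4, 2).

Fulton essential set (4 of the 8 Rothe cells):

[(1, 2, 0), (3, 5, 2), (4, 4, 2), (5, 2, 1)]
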